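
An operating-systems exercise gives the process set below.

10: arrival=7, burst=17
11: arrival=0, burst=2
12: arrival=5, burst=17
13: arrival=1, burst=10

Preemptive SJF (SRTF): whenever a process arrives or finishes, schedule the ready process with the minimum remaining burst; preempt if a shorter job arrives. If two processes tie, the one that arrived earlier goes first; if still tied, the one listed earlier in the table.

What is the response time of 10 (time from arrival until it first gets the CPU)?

Schedule: | 11 0-2 | 13 2-12 | 12 12-29 | 10 29-46 |
Completion: 10=46  11=2  12=29  13=12
Response(10) = first start − arrival = 29 − 7 = 22

22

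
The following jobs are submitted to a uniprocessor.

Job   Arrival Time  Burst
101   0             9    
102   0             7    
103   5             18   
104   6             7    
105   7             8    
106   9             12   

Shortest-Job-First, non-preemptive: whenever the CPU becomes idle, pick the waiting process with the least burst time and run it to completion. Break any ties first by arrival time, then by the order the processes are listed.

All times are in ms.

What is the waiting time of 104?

Gantt: | 102 0-7 | 104 7-14 | 105 14-22 | 101 22-31 | 106 31-43 | 103 43-61 |
Completion: 101=31  102=7  103=61  104=14  105=22  106=43
Turnaround (C−A): 101=31  102=7  103=56  104=8  105=15  106=34
Waiting(104) = turnaround − burst = 8 − 7 = 1

1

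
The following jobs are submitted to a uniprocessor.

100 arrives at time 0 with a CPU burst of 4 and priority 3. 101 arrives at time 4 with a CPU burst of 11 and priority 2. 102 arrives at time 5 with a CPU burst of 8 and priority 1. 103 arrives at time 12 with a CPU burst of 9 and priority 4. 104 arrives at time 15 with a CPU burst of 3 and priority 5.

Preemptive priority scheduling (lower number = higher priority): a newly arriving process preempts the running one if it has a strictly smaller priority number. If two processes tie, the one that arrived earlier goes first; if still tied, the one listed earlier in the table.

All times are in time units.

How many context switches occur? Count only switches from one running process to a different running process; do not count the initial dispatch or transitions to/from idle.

Timeline: | 100 0-4 | 101 4-5 | 102 5-13 | 101 13-23 | 103 23-32 | 104 32-35 |
Completion: 100=4  101=23  102=13  103=32  104=35
Turnaround (C−A): 100=4  101=19  102=8  103=20  104=20

5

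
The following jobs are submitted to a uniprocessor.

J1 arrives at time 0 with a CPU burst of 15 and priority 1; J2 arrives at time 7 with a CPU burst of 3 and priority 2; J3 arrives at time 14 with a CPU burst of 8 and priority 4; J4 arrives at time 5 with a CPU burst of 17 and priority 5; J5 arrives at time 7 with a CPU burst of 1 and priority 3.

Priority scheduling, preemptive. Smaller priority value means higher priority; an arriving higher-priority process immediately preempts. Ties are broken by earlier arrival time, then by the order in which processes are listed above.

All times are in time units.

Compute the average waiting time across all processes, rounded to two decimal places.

Gantt: | J1 0-15 | J2 15-18 | J5 18-19 | J3 19-27 | J4 27-44 |
Completion: J1=15  J2=18  J3=27  J4=44  J5=19
Turnaround (C−A): J1=15  J2=11  J3=13  J4=39  J5=12
Waiting times: J1=0, J2=8, J3=5, J4=22, J5=11
Average waiting = (0+8+5+22+11) / 5 = 46/5 = 9.20

9.20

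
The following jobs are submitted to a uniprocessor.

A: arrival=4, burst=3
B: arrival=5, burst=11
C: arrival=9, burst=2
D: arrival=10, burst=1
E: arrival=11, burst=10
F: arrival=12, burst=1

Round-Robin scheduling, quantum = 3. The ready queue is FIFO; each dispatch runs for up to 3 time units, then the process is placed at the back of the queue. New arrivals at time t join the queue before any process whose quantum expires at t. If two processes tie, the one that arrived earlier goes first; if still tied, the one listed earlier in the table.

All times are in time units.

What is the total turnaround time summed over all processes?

61

Schedule: | idle 0-4 | A 4-7 | B 7-10 | C 10-12 | D 12-13 | B 13-16 | E 16-19 | F 19-20 | B 20-23 | E 23-26 | B 26-28 | E 28-32 |
Completion: A=7  B=28  C=12  D=13  E=32  F=20
Turnaround (C−A): A=3  B=23  C=3  D=3  E=21  F=8
Turnaround = completion − arrival: A=3, B=23, C=3, D=3, E=21, F=8
Total turnaround = 3 + 23 + 3 + 3 + 21 + 8 = 61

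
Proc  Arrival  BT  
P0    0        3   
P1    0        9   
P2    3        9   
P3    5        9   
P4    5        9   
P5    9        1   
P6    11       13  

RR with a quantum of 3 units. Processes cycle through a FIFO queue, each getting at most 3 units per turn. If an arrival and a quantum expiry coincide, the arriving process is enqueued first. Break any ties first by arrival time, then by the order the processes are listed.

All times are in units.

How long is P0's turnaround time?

3

Schedule: | P0 0-3 | P1 3-6 | P2 6-9 | P3 9-12 | P4 12-15 | P1 15-18 | P5 18-19 | P2 19-22 | P6 22-25 | P3 25-28 | P4 28-31 | P1 31-34 | P2 34-37 | P6 37-40 | P3 40-43 | P4 43-46 | P6 46-53 |
Completion: P0=3  P1=34  P2=37  P3=43  P4=46  P5=19  P6=53
Turnaround(P0) = completion − arrival = 3 − 0 = 3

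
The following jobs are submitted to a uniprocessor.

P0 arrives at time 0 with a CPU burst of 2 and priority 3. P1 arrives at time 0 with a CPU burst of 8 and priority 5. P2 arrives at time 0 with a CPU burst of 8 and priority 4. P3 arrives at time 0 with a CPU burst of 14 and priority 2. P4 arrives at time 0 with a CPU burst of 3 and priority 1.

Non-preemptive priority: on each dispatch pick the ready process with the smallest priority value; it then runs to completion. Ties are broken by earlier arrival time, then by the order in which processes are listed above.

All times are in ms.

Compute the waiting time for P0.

Timeline: | P4 0-3 | P3 3-17 | P0 17-19 | P2 19-27 | P1 27-35 |
Completion: P0=19  P1=35  P2=27  P3=17  P4=3
Waiting(P0) = turnaround − burst = 19 − 2 = 17

17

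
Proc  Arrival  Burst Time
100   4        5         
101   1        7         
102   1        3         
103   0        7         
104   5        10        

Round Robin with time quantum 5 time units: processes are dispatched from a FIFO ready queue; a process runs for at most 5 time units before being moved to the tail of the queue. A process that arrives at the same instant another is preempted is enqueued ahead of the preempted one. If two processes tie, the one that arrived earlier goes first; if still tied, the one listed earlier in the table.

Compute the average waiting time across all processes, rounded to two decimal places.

14.40

Timeline: | 103 0-5 | 101 5-10 | 102 10-13 | 100 13-18 | 104 18-23 | 103 23-25 | 101 25-27 | 104 27-32 |
Completion: 100=18  101=27  102=13  103=25  104=32
Turnaround (C−A): 100=14  101=26  102=12  103=25  104=27
Waiting times: 100=9, 101=19, 102=9, 103=18, 104=17
Average waiting = (9+19+9+18+17) / 5 = 72/5 = 14.40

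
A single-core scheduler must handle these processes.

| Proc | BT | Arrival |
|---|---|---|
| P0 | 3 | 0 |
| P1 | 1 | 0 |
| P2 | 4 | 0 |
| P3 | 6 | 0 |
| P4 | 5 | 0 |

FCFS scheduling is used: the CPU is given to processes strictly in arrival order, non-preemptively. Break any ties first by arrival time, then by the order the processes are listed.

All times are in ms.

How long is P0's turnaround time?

Schedule: | P0 0-3 | P1 3-4 | P2 4-8 | P3 8-14 | P4 14-19 |
Completion: P0=3  P1=4  P2=8  P3=14  P4=19
Turnaround(P0) = completion − arrival = 3 − 0 = 3

3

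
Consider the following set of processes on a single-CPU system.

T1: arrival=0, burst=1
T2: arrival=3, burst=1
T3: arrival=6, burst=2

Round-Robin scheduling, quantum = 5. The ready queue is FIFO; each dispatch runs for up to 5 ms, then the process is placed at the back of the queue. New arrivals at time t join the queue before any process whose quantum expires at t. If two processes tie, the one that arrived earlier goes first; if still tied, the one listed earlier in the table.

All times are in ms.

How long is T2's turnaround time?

1

Schedule: | T1 0-1 | idle 1-3 | T2 3-4 | idle 4-6 | T3 6-8 |
Completion: T1=1  T2=4  T3=8
Turnaround(T2) = completion − arrival = 4 − 3 = 1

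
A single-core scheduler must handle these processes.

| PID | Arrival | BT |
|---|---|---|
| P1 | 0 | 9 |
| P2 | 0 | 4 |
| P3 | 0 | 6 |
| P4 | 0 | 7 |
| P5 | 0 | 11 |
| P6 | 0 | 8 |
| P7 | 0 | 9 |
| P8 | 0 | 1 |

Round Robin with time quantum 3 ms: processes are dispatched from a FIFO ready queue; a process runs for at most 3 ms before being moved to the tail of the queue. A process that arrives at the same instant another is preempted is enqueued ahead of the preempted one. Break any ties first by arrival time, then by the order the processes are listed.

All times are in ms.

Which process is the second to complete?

P2

Timeline: | P1 0-3 | P2 3-6 | P3 6-9 | P4 9-12 | P5 12-15 | P6 15-18 | P7 18-21 | P8 21-22 | P1 22-25 | P2 25-26 | P3 26-29 | P4 29-32 | P5 32-35 | P6 35-38 | P7 38-41 | P1 41-44 | P4 44-45 | P5 45-48 | P6 48-50 | P7 50-53 | P5 53-55 |
Completion: P1=44  P2=26  P3=29  P4=45  P5=55  P6=50  P7=53  P8=22
Turnaround (C−A): P1=44  P2=26  P3=29  P4=45  P5=55  P6=50  P7=53  P8=22
Finish order: P8 → P2 → P3 → P1 → P4 → P6 → P7 → P5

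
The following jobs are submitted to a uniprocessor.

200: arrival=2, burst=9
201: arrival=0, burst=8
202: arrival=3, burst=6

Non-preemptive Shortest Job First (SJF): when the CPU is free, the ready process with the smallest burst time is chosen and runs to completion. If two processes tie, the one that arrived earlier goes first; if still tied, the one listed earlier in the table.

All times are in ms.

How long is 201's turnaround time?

8

Schedule: | 201 0-8 | 202 8-14 | 200 14-23 |
Completion: 200=23  201=8  202=14
Turnaround (C−A): 200=21  201=8  202=11
Turnaround(201) = completion − arrival = 8 − 0 = 8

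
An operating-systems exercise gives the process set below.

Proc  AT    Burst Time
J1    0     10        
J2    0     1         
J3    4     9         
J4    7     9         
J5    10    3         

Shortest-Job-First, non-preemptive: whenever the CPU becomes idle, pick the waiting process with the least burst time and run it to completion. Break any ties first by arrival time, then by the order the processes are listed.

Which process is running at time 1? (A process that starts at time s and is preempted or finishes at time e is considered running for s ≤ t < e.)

J1

Schedule: | J2 0-1 | J1 1-11 | J5 11-14 | J3 14-23 | J4 23-32 |
Completion: J1=11  J2=1  J3=23  J4=32  J5=14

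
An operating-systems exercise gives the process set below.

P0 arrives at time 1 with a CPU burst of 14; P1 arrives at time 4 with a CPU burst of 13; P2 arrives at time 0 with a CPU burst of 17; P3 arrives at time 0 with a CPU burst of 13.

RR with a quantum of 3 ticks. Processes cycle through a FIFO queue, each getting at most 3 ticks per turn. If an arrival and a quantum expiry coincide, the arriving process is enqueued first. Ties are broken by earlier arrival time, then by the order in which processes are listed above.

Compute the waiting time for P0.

39

Timeline: | P2 0-3 | P3 3-6 | P0 6-9 | P2 9-12 | P1 12-15 | P3 15-18 | P0 18-21 | P2 21-24 | P1 24-27 | P3 27-30 | P0 30-33 | P2 33-36 | P1 36-39 | P3 39-42 | P0 42-45 | P2 45-48 | P1 48-51 | P3 51-52 | P0 52-54 | P2 54-56 | P1 56-57 |
Completion: P0=54  P1=57  P2=56  P3=52
Turnaround (C−A): P0=53  P1=53  P2=56  P3=52
Waiting(P0) = turnaround − burst = 53 − 14 = 39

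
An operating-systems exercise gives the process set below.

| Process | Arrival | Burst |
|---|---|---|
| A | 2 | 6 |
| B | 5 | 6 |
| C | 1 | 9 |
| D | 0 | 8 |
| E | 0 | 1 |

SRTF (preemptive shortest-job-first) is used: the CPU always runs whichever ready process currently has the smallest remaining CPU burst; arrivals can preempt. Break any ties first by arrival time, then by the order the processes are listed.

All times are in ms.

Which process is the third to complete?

B

Gantt: | E 0-1 | D 1-2 | A 2-8 | B 8-14 | D 14-21 | C 21-30 |
Completion: A=8  B=14  C=30  D=21  E=1
Turnaround (C−A): A=6  B=9  C=29  D=21  E=1
Finish order: E → A → B → D → C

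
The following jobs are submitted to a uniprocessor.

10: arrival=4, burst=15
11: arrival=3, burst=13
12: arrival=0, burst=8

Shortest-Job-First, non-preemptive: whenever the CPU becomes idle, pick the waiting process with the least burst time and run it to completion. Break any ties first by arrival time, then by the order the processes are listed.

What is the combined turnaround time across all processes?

58

Timeline: | 12 0-8 | 11 8-21 | 10 21-36 |
Completion: 10=36  11=21  12=8
Turnaround (C−A): 10=32  11=18  12=8
Turnaround = completion − arrival: 10=32, 11=18, 12=8
Total turnaround = 32 + 18 + 8 = 58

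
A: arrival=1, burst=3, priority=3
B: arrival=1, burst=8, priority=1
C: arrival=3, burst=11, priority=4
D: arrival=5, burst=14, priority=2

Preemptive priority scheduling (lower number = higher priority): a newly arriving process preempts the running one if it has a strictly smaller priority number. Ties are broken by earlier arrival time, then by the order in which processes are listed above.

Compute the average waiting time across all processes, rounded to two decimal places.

12.25

Timeline: | idle 0-1 | B 1-9 | D 9-23 | A 23-26 | C 26-37 |
Completion: A=26  B=9  C=37  D=23
Waiting times: A=22, B=0, C=23, D=4
Average waiting = (22+0+23+4) / 4 = 49/4 = 12.25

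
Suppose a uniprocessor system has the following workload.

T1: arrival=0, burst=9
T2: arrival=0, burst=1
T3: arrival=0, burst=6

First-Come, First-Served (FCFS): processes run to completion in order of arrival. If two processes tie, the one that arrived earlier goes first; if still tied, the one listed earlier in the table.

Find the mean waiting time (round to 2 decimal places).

Gantt: | T1 0-9 | T2 9-10 | T3 10-16 |
Completion: T1=9  T2=10  T3=16
Turnaround (C−A): T1=9  T2=10  T3=16
Waiting times: T1=0, T2=9, T3=10
Average waiting = (0+9+10) / 3 = 19/3 = 6.33

6.33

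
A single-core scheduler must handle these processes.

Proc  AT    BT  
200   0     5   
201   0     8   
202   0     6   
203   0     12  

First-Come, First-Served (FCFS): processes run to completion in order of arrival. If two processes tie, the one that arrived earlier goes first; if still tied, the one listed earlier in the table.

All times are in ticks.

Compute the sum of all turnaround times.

Schedule: | 200 0-5 | 201 5-13 | 202 13-19 | 203 19-31 |
Completion: 200=5  201=13  202=19  203=31
Turnaround = completion − arrival: 200=5, 201=13, 202=19, 203=31
Total turnaround = 5 + 13 + 19 + 31 = 68

68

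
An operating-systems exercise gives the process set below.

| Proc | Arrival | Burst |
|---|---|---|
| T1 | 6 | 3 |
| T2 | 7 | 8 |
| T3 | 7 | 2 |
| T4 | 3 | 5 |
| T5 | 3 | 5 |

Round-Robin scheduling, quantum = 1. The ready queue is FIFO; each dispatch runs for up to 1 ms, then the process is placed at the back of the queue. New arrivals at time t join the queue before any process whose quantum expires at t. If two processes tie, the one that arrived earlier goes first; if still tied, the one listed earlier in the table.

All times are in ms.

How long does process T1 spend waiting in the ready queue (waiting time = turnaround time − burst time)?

9

Timeline: | idle 0-3 | T4 3-4 | T5 4-5 | T4 5-6 | T5 6-7 | T1 7-8 | T4 8-9 | T2 9-10 | T3 10-11 | T5 11-12 | T1 12-13 | T4 13-14 | T2 14-15 | T3 15-16 | T5 16-17 | T1 17-18 | T4 18-19 | T2 19-20 | T5 20-21 | T2 21-26 |
Completion: T1=18  T2=26  T3=16  T4=19  T5=21
Turnaround (C−A): T1=12  T2=19  T3=9  T4=16  T5=18
Waiting(T1) = turnaround − burst = 12 − 3 = 9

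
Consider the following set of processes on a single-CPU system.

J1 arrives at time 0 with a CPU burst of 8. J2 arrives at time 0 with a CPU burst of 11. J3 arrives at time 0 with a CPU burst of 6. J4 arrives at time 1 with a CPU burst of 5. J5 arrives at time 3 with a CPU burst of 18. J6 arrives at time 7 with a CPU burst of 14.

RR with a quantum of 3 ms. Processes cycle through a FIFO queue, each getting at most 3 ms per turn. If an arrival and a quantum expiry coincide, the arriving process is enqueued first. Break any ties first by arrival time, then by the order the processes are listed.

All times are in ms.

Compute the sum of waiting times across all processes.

183

Timeline: | J1 0-3 | J2 3-6 | J3 6-9 | J4 9-12 | J5 12-15 | J1 15-18 | J2 18-21 | J6 21-24 | J3 24-27 | J4 27-29 | J5 29-32 | J1 32-34 | J2 34-37 | J6 37-40 | J5 40-43 | J2 43-45 | J6 45-48 | J5 48-51 | J6 51-54 | J5 54-57 | J6 57-59 | J5 59-62 |
Completion: J1=34  J2=45  J3=27  J4=29  J5=62  J6=59
Waiting = turnaround − burst: J1=26, J2=34, J3=21, J4=23, J5=41, J6=38
Total waiting = 26 + 34 + 21 + 23 + 41 + 38 = 183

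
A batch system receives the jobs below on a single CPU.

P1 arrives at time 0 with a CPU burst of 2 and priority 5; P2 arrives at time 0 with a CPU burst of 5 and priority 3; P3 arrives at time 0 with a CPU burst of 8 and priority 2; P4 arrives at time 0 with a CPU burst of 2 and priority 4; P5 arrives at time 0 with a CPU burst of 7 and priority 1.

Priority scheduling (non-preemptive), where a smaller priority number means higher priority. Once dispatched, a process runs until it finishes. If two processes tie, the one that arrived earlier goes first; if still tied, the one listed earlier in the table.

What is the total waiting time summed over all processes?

64

Timeline: | P5 0-7 | P3 7-15 | P2 15-20 | P4 20-22 | P1 22-24 |
Completion: P1=24  P2=20  P3=15  P4=22  P5=7
Turnaround (C−A): P1=24  P2=20  P3=15  P4=22  P5=7
Waiting = turnaround − burst: P1=22, P2=15, P3=7, P4=20, P5=0
Total waiting = 22 + 15 + 7 + 20 + 0 = 64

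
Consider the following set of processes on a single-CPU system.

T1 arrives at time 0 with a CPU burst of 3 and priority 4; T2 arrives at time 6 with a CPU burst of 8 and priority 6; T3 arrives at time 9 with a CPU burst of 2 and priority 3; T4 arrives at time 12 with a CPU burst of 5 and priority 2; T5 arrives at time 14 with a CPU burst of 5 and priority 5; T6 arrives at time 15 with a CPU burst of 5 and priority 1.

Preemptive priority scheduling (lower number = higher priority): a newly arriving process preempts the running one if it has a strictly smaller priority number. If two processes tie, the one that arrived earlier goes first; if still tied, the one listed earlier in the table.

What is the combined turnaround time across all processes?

58

Gantt: | T1 0-3 | idle 3-6 | T2 6-9 | T3 9-11 | T2 11-12 | T4 12-15 | T6 15-20 | T4 20-22 | T5 22-27 | T2 27-31 |
Completion: T1=3  T2=31  T3=11  T4=22  T5=27  T6=20
Turnaround (C−A): T1=3  T2=25  T3=2  T4=10  T5=13  T6=5
Turnaround = completion − arrival: T1=3, T2=25, T3=2, T4=10, T5=13, T6=5
Total turnaround = 3 + 25 + 2 + 10 + 13 + 5 = 58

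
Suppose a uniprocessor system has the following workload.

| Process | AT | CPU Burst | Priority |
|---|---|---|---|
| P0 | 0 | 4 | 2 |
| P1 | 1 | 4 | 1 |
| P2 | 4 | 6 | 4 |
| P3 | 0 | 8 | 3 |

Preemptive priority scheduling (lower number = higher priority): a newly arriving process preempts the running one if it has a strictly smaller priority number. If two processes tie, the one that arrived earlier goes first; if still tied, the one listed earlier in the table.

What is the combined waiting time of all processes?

24

Gantt: | P0 0-1 | P1 1-5 | P0 5-8 | P3 8-16 | P2 16-22 |
Completion: P0=8  P1=5  P2=22  P3=16
Turnaround (C−A): P0=8  P1=4  P2=18  P3=16
Waiting = turnaround − burst: P0=4, P1=0, P2=12, P3=8
Total waiting = 4 + 0 + 12 + 8 = 24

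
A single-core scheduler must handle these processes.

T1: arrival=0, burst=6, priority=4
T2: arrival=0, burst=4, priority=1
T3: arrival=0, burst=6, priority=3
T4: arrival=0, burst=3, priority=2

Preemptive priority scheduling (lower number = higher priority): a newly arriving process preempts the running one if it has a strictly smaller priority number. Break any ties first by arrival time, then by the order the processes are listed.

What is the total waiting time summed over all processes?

Gantt: | T2 0-4 | T4 4-7 | T3 7-13 | T1 13-19 |
Completion: T1=19  T2=4  T3=13  T4=7
Turnaround (C−A): T1=19  T2=4  T3=13  T4=7
Waiting = turnaround − burst: T1=13, T2=0, T3=7, T4=4
Total waiting = 13 + 0 + 7 + 4 = 24

24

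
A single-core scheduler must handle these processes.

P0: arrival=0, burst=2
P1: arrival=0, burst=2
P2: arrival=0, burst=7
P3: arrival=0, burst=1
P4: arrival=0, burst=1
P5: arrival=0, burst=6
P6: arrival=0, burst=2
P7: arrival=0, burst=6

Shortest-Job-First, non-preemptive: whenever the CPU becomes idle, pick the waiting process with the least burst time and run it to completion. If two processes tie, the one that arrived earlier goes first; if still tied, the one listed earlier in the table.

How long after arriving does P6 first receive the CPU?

6

Timeline: | P3 0-1 | P4 1-2 | P0 2-4 | P1 4-6 | P6 6-8 | P5 8-14 | P7 14-20 | P2 20-27 |
Completion: P0=4  P1=6  P2=27  P3=1  P4=2  P5=14  P6=8  P7=20
Turnaround (C−A): P0=4  P1=6  P2=27  P3=1  P4=2  P5=14  P6=8  P7=20
Response(P6) = first start − arrival = 6 − 0 = 6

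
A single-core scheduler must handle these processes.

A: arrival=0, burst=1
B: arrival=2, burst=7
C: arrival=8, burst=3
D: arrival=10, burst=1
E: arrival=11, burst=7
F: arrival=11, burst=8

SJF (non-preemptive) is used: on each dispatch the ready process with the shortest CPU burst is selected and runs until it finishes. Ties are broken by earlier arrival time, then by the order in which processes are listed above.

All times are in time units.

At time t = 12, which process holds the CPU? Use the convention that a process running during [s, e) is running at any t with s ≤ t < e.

Gantt: | A 0-1 | idle 1-2 | B 2-9 | C 9-12 | D 12-13 | E 13-20 | F 20-28 |
Completion: A=1  B=9  C=12  D=13  E=20  F=28
Turnaround (C−A): A=1  B=7  C=4  D=3  E=9  F=17

D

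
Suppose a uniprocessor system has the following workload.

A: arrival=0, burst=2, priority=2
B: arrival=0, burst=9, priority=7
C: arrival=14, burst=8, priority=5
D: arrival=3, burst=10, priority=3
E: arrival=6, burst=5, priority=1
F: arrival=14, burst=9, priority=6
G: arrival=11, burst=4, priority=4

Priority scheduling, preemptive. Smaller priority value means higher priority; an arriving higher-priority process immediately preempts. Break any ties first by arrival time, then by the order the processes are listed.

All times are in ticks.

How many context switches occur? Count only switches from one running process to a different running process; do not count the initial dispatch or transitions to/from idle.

8

Gantt: | A 0-2 | B 2-3 | D 3-6 | E 6-11 | D 11-18 | G 18-22 | C 22-30 | F 30-39 | B 39-47 |
Completion: A=2  B=47  C=30  D=18  E=11  F=39  G=22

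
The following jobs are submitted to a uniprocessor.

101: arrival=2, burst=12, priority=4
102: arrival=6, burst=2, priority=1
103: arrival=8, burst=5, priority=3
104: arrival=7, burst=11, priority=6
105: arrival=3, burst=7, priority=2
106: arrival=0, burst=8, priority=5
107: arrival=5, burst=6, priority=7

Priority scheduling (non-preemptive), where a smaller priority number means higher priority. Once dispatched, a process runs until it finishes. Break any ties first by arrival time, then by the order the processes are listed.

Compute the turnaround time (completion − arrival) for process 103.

Timeline: | 106 0-8 | 102 8-10 | 105 10-17 | 103 17-22 | 101 22-34 | 104 34-45 | 107 45-51 |
Completion: 101=34  102=10  103=22  104=45  105=17  106=8  107=51
Turnaround(103) = completion − arrival = 22 − 8 = 14

14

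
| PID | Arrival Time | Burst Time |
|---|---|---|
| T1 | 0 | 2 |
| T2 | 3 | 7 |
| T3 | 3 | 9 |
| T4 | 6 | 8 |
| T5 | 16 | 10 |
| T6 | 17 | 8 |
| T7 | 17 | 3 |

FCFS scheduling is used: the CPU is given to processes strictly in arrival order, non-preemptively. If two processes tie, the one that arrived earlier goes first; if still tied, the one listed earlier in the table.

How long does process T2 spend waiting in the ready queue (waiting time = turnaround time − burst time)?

0

Gantt: | T1 0-2 | idle 2-3 | T2 3-10 | T3 10-19 | T4 19-27 | T5 27-37 | T6 37-45 | T7 45-48 |
Completion: T1=2  T2=10  T3=19  T4=27  T5=37  T6=45  T7=48
Waiting(T2) = turnaround − burst = 7 − 7 = 0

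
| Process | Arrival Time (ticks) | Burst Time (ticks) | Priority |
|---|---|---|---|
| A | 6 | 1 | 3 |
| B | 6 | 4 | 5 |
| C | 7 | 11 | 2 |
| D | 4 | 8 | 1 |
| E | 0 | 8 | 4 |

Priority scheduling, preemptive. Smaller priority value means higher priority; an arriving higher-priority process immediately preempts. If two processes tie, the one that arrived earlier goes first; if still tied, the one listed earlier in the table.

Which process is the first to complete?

D

Timeline: | E 0-4 | D 4-12 | C 12-23 | A 23-24 | E 24-28 | B 28-32 |
Completion: A=24  B=32  C=23  D=12  E=28
Turnaround (C−A): A=18  B=26  C=16  D=8  E=28
Finish order: D → C → A → E → B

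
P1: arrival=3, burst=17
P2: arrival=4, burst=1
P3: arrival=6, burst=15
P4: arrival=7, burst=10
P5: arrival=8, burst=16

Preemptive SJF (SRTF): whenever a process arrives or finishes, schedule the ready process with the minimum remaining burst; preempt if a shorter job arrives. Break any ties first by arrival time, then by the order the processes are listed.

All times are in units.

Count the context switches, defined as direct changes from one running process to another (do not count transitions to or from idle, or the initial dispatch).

6

Schedule: | idle 0-3 | P1 3-4 | P2 4-5 | P1 5-7 | P4 7-17 | P1 17-31 | P3 31-46 | P5 46-62 |
Completion: P1=31  P2=5  P3=46  P4=17  P5=62
Turnaround (C−A): P1=28  P2=1  P3=40  P4=10  P5=54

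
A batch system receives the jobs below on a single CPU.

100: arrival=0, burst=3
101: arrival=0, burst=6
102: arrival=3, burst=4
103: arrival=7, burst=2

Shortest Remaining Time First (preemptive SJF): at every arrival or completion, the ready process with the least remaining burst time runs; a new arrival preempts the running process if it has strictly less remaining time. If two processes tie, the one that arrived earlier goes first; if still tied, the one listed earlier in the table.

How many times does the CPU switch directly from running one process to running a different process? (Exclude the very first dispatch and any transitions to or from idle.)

Gantt: | 100 0-3 | 102 3-7 | 103 7-9 | 101 9-15 |
Completion: 100=3  101=15  102=7  103=9
Turnaround (C−A): 100=3  101=15  102=4  103=2

3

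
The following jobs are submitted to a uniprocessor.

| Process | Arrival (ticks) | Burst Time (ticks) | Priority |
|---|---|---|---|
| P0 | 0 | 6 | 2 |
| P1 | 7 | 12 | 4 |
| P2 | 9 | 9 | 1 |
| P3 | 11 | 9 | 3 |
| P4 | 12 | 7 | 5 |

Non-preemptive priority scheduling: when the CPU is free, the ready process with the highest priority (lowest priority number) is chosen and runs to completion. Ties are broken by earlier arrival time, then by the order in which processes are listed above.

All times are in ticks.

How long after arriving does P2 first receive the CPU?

10

Gantt: | P0 0-6 | idle 6-7 | P1 7-19 | P2 19-28 | P3 28-37 | P4 37-44 |
Completion: P0=6  P1=19  P2=28  P3=37  P4=44
Turnaround (C−A): P0=6  P1=12  P2=19  P3=26  P4=32
Response(P2) = first start − arrival = 19 − 9 = 10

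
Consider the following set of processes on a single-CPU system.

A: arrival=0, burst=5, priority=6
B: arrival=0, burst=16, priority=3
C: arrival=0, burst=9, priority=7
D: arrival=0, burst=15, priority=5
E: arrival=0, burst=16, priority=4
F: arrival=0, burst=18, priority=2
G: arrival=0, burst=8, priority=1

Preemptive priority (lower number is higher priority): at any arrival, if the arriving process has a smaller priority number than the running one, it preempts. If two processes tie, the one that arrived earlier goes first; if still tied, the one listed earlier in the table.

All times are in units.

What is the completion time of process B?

Timeline: | G 0-8 | F 8-26 | B 26-42 | E 42-58 | D 58-73 | A 73-78 | C 78-87 |
Completion: A=78  B=42  C=87  D=73  E=58  F=26  G=8
Turnaround (C−A): A=78  B=42  C=87  D=73  E=58  F=26  G=8

42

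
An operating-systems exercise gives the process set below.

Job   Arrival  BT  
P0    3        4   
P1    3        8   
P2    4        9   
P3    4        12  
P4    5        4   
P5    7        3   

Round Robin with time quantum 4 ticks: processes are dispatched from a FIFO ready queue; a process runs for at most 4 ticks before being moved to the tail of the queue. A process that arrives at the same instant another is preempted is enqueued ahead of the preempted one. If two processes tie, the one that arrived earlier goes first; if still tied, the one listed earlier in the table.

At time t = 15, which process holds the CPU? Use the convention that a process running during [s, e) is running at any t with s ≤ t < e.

Schedule: | idle 0-3 | P0 3-7 | P1 7-11 | P2 11-15 | P3 15-19 | P4 19-23 | P5 23-26 | P1 26-30 | P2 30-34 | P3 34-38 | P2 38-39 | P3 39-43 |
Completion: P0=7  P1=30  P2=39  P3=43  P4=23  P5=26
Turnaround (C−A): P0=4  P1=27  P2=35  P3=39  P4=18  P5=19

P3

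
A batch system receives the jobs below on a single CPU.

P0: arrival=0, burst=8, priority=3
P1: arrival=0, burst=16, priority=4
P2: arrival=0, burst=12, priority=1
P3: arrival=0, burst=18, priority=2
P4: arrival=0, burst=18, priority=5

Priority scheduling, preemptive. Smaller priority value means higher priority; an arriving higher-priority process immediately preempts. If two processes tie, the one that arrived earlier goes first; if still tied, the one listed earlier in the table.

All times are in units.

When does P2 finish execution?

12

Timeline: | P2 0-12 | P3 12-30 | P0 30-38 | P1 38-54 | P4 54-72 |
Completion: P0=38  P1=54  P2=12  P3=30  P4=72
Turnaround (C−A): P0=38  P1=54  P2=12  P3=30  P4=72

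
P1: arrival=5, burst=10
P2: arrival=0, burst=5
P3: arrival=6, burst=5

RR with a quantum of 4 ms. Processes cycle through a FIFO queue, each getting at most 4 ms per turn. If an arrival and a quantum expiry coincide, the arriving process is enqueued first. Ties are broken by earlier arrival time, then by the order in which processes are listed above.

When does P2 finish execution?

Gantt: | P2 0-5 | P1 5-9 | P3 9-13 | P1 13-17 | P3 17-18 | P1 18-20 |
Completion: P1=20  P2=5  P3=18

5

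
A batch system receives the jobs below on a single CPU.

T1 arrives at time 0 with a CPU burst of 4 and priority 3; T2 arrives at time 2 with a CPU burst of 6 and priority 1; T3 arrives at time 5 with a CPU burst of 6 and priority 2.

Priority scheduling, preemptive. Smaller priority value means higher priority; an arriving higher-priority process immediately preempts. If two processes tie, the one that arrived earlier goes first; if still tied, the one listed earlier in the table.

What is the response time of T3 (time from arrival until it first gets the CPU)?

3

Timeline: | T1 0-2 | T2 2-8 | T3 8-14 | T1 14-16 |
Completion: T1=16  T2=8  T3=14
Turnaround (C−A): T1=16  T2=6  T3=9
Response(T3) = first start − arrival = 8 − 5 = 3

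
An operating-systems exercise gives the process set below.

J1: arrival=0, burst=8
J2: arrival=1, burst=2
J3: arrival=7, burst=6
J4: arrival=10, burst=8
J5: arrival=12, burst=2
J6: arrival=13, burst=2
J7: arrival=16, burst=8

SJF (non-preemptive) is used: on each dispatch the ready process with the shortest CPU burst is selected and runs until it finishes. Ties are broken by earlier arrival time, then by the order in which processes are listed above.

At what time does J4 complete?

28

Timeline: | J1 0-8 | J2 8-10 | J3 10-16 | J5 16-18 | J6 18-20 | J4 20-28 | J7 28-36 |
Completion: J1=8  J2=10  J3=16  J4=28  J5=18  J6=20  J7=36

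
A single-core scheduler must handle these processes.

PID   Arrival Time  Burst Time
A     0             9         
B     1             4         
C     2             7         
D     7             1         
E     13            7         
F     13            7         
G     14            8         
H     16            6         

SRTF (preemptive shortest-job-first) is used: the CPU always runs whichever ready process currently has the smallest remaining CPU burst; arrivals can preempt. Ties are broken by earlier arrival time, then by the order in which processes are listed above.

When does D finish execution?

Timeline: | A 0-1 | B 1-5 | C 5-7 | D 7-8 | C 8-13 | E 13-20 | H 20-26 | F 26-33 | A 33-41 | G 41-49 |
Completion: A=41  B=5  C=13  D=8  E=20  F=33  G=49  H=26

8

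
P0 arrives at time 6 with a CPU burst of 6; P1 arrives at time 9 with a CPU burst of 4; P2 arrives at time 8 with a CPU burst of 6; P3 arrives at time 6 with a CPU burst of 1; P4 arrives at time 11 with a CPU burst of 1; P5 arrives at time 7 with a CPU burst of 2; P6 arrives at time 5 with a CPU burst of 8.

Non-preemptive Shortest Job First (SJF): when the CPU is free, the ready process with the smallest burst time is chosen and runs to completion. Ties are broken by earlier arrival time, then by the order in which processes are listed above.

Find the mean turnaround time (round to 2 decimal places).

12.57

Gantt: | idle 0-5 | P6 5-13 | P3 13-14 | P4 14-15 | P5 15-17 | P1 17-21 | P0 21-27 | P2 27-33 |
Completion: P0=27  P1=21  P2=33  P3=14  P4=15  P5=17  P6=13
Turnaround (C−A): P0=21  P1=12  P2=25  P3=8  P4=4  P5=10  P6=8
Turnaround times: P0=21, P1=12, P2=25, P3=8, P4=4, P5=10, P6=8
Average turnaround = (21+12+25+8+4+10+8) / 7 = 88/7 = 12.57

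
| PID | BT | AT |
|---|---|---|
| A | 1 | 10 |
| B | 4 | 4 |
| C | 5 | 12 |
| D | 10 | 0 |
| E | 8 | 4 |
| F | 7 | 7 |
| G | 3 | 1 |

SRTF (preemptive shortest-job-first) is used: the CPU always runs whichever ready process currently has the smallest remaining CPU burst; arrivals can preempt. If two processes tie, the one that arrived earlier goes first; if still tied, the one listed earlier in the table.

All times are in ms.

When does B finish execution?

Schedule: | D 0-1 | G 1-4 | B 4-8 | F 8-10 | A 10-11 | F 11-16 | C 16-21 | E 21-29 | D 29-38 |
Completion: A=11  B=8  C=21  D=38  E=29  F=16  G=4
Turnaround (C−A): A=1  B=4  C=9  D=38  E=25  F=9  G=3

8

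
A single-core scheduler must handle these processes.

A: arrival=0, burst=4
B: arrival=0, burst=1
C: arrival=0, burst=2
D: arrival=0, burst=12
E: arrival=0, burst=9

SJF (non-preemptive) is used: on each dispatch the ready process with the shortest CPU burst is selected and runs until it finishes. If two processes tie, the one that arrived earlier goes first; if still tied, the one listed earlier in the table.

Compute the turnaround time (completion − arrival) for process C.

3

Timeline: | B 0-1 | C 1-3 | A 3-7 | E 7-16 | D 16-28 |
Completion: A=7  B=1  C=3  D=28  E=16
Turnaround (C−A): A=7  B=1  C=3  D=28  E=16
Turnaround(C) = completion − arrival = 3 − 0 = 3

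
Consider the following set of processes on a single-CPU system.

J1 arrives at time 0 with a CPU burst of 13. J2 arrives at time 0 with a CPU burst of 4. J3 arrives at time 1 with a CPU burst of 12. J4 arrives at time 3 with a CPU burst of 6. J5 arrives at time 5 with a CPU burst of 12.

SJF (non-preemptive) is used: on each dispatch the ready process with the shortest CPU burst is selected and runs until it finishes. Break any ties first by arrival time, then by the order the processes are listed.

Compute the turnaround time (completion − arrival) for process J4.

7

Timeline: | J2 0-4 | J4 4-10 | J3 10-22 | J5 22-34 | J1 34-47 |
Completion: J1=47  J2=4  J3=22  J4=10  J5=34
Turnaround (C−A): J1=47  J2=4  J3=21  J4=7  J5=29
Turnaround(J4) = completion − arrival = 10 − 3 = 7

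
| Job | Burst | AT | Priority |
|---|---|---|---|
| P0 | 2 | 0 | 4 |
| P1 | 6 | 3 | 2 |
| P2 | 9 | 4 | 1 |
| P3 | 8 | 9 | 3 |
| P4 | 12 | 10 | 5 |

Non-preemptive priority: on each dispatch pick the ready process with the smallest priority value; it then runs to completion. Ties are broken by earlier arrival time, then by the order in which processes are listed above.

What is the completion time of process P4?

Gantt: | P0 0-2 | idle 2-3 | P1 3-9 | P2 9-18 | P3 18-26 | P4 26-38 |
Completion: P0=2  P1=9  P2=18  P3=26  P4=38
Turnaround (C−A): P0=2  P1=6  P2=14  P3=17  P4=28

38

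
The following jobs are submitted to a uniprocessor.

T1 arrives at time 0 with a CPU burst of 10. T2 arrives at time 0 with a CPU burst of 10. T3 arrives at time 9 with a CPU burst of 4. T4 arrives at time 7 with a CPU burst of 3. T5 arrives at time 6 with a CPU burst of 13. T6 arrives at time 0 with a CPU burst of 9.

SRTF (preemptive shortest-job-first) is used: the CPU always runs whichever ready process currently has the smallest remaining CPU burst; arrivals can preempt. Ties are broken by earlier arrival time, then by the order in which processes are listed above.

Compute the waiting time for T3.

3

Schedule: | T6 0-9 | T4 9-12 | T3 12-16 | T1 16-26 | T2 26-36 | T5 36-49 |
Completion: T1=26  T2=36  T3=16  T4=12  T5=49  T6=9
Waiting(T3) = turnaround − burst = 7 − 4 = 3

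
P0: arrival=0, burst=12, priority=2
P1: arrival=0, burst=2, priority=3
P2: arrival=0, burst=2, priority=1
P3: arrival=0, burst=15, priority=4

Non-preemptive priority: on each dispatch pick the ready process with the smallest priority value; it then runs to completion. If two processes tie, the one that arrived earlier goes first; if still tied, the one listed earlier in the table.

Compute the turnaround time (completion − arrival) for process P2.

2

Schedule: | P2 0-2 | P0 2-14 | P1 14-16 | P3 16-31 |
Completion: P0=14  P1=16  P2=2  P3=31
Turnaround(P2) = completion − arrival = 2 − 0 = 2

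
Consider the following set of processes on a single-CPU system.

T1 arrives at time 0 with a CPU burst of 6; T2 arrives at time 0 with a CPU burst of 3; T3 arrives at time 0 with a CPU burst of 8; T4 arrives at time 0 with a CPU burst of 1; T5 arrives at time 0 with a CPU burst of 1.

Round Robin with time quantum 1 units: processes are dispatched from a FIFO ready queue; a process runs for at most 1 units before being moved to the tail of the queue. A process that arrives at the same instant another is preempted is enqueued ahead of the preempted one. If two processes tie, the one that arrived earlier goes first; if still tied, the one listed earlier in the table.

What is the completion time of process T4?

Schedule: | T1 0-1 | T2 1-2 | T3 2-3 | T4 3-4 | T5 4-5 | T1 5-6 | T2 6-7 | T3 7-8 | T1 8-9 | T2 9-10 | T3 10-11 | T1 11-12 | T3 12-13 | T1 13-14 | T3 14-15 | T1 15-16 | T3 16-19 |
Completion: T1=16  T2=10  T3=19  T4=4  T5=5
Turnaround (C−A): T1=16  T2=10  T3=19  T4=4  T5=5

4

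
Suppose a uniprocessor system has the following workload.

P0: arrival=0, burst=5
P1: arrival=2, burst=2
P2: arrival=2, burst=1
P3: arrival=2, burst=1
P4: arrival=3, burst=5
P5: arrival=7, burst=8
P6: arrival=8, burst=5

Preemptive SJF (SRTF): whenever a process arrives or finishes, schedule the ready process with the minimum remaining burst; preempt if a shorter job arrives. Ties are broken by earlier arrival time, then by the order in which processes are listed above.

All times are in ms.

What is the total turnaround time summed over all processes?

Schedule: | P0 0-2 | P2 2-3 | P3 3-4 | P1 4-6 | P0 6-9 | P4 9-14 | P6 14-19 | P5 19-27 |
Completion: P0=9  P1=6  P2=3  P3=4  P4=14  P5=27  P6=19
Turnaround (C−A): P0=9  P1=4  P2=1  P3=2  P4=11  P5=20  P6=11
Turnaround = completion − arrival: P0=9, P1=4, P2=1, P3=2, P4=11, P5=20, P6=11
Total turnaround = 9 + 4 + 1 + 2 + 11 + 20 + 11 = 58

58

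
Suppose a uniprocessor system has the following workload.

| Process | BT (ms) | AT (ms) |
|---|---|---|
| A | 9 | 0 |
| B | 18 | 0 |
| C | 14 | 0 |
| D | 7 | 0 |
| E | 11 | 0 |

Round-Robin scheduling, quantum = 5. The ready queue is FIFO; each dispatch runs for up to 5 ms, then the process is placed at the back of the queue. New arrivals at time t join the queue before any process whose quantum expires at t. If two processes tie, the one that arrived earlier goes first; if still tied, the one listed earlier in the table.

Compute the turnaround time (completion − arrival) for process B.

59

Schedule: | A 0-5 | B 5-10 | C 10-15 | D 15-20 | E 20-25 | A 25-29 | B 29-34 | C 34-39 | D 39-41 | E 41-46 | B 46-51 | C 51-55 | E 55-56 | B 56-59 |
Completion: A=29  B=59  C=55  D=41  E=56
Turnaround (C−A): A=29  B=59  C=55  D=41  E=56
Turnaround(B) = completion − arrival = 59 − 0 = 59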